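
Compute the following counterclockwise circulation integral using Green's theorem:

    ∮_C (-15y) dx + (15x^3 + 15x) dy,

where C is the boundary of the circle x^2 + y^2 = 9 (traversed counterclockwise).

Green's theorem converts the closed line integral into a double integral over the enclosed region D:

    ∮_C P dx + Q dy = ∬_D (∂Q/∂x - ∂P/∂y) dA.

Here P = -15y, Q = 15x^3 + 15x, so

    ∂Q/∂x = 45x^2 + 15,    ∂P/∂y = -15,
    ∂Q/∂x - ∂P/∂y = 45x^2 + 30.

D is the region x^2 + y^2 ≤ 9. Evaluating the double integral:

In polar coordinates (x = r cos θ, y = r sin θ, dA = r dr dθ) the integrand becomes 45r^2cos(θ)^2 + 30, so

    ∬_D (45x^2 + 30) dA = ∫_0^{2π} ∫_0^{3} (45r^2cos(θ)^2 + 30) · r dr dθ.

Inner (r from 0 to 3): 3645cos(θ)^2/4 + 135.
Outer (θ from 0 to 2π): 4725π/4.

Therefore ∮_C P dx + Q dy = 4725π/4.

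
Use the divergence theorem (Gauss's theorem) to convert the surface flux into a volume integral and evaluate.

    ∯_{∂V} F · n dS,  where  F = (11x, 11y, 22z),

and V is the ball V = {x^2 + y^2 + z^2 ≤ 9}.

By the divergence theorem,

    ∯_{∂V} F · n dS = ∭_V (∇ · F) dV.

Compute the divergence:
    ∇ · F = ∂F_x/∂x + ∂F_y/∂y + ∂F_z/∂z = 11 + 11 + 22 = 44.

In spherical coordinates, x = ρ sin(φ) cos(θ), y = ρ sin(φ) sin(θ), z = ρ cos(φ), dV = ρ^2 sin(φ) dρ dφ dθ, with 0 ≤ ρ ≤ 3, 0 ≤ φ ≤ π, 0 ≤ θ ≤ 2π.

The integrand, after substitution and multiplying by the volume element, becomes (44) · ρ^2 sin(φ), so

    ∭_V (∇·F) dV = ∫_0^{2π} ∫_0^{π} ∫_0^{3} (44) · ρ^2 sin(φ) dρ dφ dθ.

Inner (ρ from 0 to 3): 396sin(φ).
Middle (φ from 0 to π): 792.
Outer (θ from 0 to 2π): 1584π.

Therefore ∯_{∂V} F · n dS = 1584π.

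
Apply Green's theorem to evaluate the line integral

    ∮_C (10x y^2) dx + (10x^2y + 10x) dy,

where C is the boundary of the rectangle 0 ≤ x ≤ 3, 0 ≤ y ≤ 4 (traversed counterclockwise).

Green's theorem converts the closed line integral into a double integral over the enclosed region D:

    ∮_C P dx + Q dy = ∬_D (∂Q/∂x - ∂P/∂y) dA.

Here P = 10x y^2, Q = 10x^2y + 10x, so

    ∂Q/∂x = 20x y + 10,    ∂P/∂y = 20x y,
    ∂Q/∂x - ∂P/∂y = 10.

D is the region 0 ≤ x ≤ 3, 0 ≤ y ≤ 4. Evaluating the double integral:

    ∬_D (10) dA = ∫_0^{3} ∫_0^{4} (10) dy dx.

Inner (y from 0 to 4): 40.
Outer (x from 0 to 3): 120.

Therefore ∮_C P dx + Q dy = 120.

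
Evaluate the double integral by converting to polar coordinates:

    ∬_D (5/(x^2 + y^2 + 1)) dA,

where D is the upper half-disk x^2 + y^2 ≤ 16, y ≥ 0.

The region D is 0 ≤ r ≤ 4, 0 ≤ θ ≤ π in polar coordinates, where x = r cos(θ), y = r sin(θ), and dA = r dr dθ.

Under the substitution, the integrand becomes 5/(r^2 + 1), so

    ∬_D (5/(x^2 + y^2 + 1)) dA = ∫_{0}^{π} ∫_{0}^{4} (5/(r^2 + 1)) · r dr dθ.

Inner integral (in r): ∫_{0}^{4} (5/(r^2 + 1)) · r dr = 5log(17)/2.

Outer integral (in θ): ∫_{0}^{π} (5log(17)/2) dθ = 5π log(17)/2.

Therefore ∬_D (5/(x^2 + y^2 + 1)) dA = 5π log(17)/2.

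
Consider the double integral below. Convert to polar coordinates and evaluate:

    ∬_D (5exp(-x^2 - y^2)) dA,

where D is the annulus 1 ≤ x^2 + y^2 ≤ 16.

The region D is 1 ≤ r ≤ 4, 0 ≤ θ ≤ 2π in polar coordinates, where x = r cos(θ), y = r sin(θ), and dA = r dr dθ.

Under the substitution, the integrand becomes 5exp(-r^2), so

    ∬_D (5exp(-x^2 - y^2)) dA = ∫_{0}^{2π} ∫_{1}^{4} (5exp(-r^2)) · r dr dθ.

Inner integral (in r): ∫_{1}^{4} (5exp(-r^2)) · r dr = -(5 - 5exp(15))exp(-16)/2.

Outer integral (in θ): ∫_{0}^{2π} (-(5 - 5exp(15))exp(-16)/2) dθ = -5π (1 - exp(15))exp(-16).

Therefore ∬_D (5exp(-x^2 - y^2)) dA = -5π (1 - exp(15))exp(-16).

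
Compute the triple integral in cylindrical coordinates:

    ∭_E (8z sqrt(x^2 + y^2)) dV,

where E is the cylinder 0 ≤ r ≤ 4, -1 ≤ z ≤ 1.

In cylindrical coordinates, x = r cos(θ), y = r sin(θ), z = z, and dV = r dr dθ dz.

The integrand becomes 8r z, so

    ∭_E (8z sqrt(x^2 + y^2)) dV = ∫_{0}^{2π} ∫_{0}^{4} ∫_{-1}^{1} (8r z) · r dz dr dθ.

Inner (z): 0.
Middle (r from 0 to 4): 0.
Outer (θ): 0.

Therefore the triple integral equals 0.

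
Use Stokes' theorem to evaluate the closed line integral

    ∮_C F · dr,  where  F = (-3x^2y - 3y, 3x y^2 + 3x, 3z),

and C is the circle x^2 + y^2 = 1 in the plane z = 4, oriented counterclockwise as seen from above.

Let S be the flat disk x^2 + y^2 ≤ 1 in the plane z = 4, with upward unit normal n̂ = ẑ. By Stokes' theorem,

    ∮_C F · dr = ∬_S (∇ × F) · n̂ dS = ∬_D (curl F)_z dA,

where D is the disk x^2 + y^2 ≤ 1.

Compute the curl of F = (-3x^2y - 3y, 3x y^2 + 3x, 3z):
    (∇ × F)_x = ∂F_z/∂y - ∂F_y/∂z = 0,
    (∇ × F)_y = ∂F_x/∂z - ∂F_z/∂x = 0,
    (∇ × F)_z = ∂F_y/∂x - ∂F_x/∂y = 3x^2 + 3y^2 + 6.

On z = 4, (curl F)_z = 3x^2 + 3y^2 + 6.

Convert to polar (x = r cos θ, y = r sin θ, dA = r dr dθ); the integrand becomes 3r^2 + 6, so

    ∬_D (curl F)_z dA = ∫_0^{2π} ∫_0^{1} (3r^2 + 6) · r dr dθ.

Inner (r from 0 to 1): 15/4.
Outer (θ from 0 to 2π): 15π/2.

Therefore ∮_C F · dr = 15π/2.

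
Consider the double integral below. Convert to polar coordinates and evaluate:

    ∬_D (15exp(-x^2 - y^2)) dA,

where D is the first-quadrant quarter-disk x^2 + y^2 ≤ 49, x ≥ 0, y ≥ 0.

The region D is 0 ≤ r ≤ 7, 0 ≤ θ ≤ π/2 in polar coordinates, where x = r cos(θ), y = r sin(θ), and dA = r dr dθ.

Under the substitution, the integrand becomes 15exp(-r^2), so

    ∬_D (15exp(-x^2 - y^2)) dA = ∫_{0}^{π/2} ∫_{0}^{7} (15exp(-r^2)) · r dr dθ.

Inner integral (in r): ∫_{0}^{7} (15exp(-r^2)) · r dr = 15/2 - 15exp(-49)/2.

Outer integral (in θ): ∫_{0}^{π/2} (15/2 - 15exp(-49)/2) dθ = -15π (1 - exp(49))exp(-49)/4.

Therefore ∬_D (15exp(-x^2 - y^2)) dA = -15π (1 - exp(49))exp(-49)/4.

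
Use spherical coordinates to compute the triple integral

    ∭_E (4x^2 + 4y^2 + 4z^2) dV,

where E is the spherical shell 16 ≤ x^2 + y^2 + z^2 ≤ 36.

In spherical coordinates, x = ρ sin(φ) cos(θ), y = ρ sin(φ) sin(θ), z = ρ cos(φ), and dV = ρ^2 sin(φ) dρ dφ dθ.

The integrand becomes 4ρ^2, so

    ∭_E (4x^2 + 4y^2 + 4z^2) dV = ∫_{0}^{2π} ∫_{0}^{π} ∫_{4}^{6} (4ρ^2) · ρ^2 sin(φ) dρ dφ dθ.

Inner (ρ): 27008sin(φ)/5.
Middle (φ): 54016/5.
Outer (θ): 108032π/5.

Therefore the triple integral equals 108032π/5.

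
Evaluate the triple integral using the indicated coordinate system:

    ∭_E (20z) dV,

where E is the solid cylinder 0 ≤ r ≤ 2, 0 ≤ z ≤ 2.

In cylindrical coordinates, x = r cos(θ), y = r sin(θ), z = z, and dV = r dr dθ dz.

The integrand becomes 20z, so

    ∭_E (20z) dV = ∫_{0}^{2π} ∫_{0}^{2} ∫_{0}^{2} (20z) · r dz dr dθ.

Inner (z): 40r.
Middle (r from 0 to 2): 80.
Outer (θ): 160π.

Therefore the triple integral equals 160π.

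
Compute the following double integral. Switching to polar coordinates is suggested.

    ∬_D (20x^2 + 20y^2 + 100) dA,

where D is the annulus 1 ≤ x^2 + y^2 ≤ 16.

The region D is 1 ≤ r ≤ 4, 0 ≤ θ ≤ 2π in polar coordinates, where x = r cos(θ), y = r sin(θ), and dA = r dr dθ.

Under the substitution, the integrand becomes 20r^2 + 100, so

    ∬_D (20x^2 + 20y^2 + 100) dA = ∫_{0}^{2π} ∫_{1}^{4} (20r^2 + 100) · r dr dθ.

Inner integral (in r): ∫_{1}^{4} (20r^2 + 100) · r dr = 2025.

Outer integral (in θ): ∫_{0}^{2π} (2025) dθ = 4050π.

Therefore ∬_D (20x^2 + 20y^2 + 100) dA = 4050π.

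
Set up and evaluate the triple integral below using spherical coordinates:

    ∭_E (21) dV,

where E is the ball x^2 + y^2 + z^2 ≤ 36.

In spherical coordinates, x = ρ sin(φ) cos(θ), y = ρ sin(φ) sin(θ), z = ρ cos(φ), and dV = ρ^2 sin(φ) dρ dφ dθ.

The integrand becomes 21, so

    ∭_E (21) dV = ∫_{0}^{2π} ∫_{0}^{π} ∫_{0}^{6} (21) · ρ^2 sin(φ) dρ dφ dθ.

Inner (ρ): 1512sin(φ).
Middle (φ): 3024.
Outer (θ): 6048π.

Therefore the triple integral equals 6048π.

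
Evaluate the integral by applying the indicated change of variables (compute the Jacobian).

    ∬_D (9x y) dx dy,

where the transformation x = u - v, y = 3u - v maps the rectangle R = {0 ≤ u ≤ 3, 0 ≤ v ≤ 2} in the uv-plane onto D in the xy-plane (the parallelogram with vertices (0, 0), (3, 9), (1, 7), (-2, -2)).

Compute the Jacobian determinant of (x, y) with respect to (u, v):

    ∂(x,y)/∂(u,v) = | 1  -1 | = (1)(-1) - (-1)(3) = 2.
                   | 3  -1 |

Its absolute value is |J| = 2 (the area scaling factor).

Substituting x = u - v, y = 3u - v into the integrand,

    9x y → 27u^2 - 36u v + 9v^2,

so the integral becomes

    ∬_R (27u^2 - 36u v + 9v^2) · |J| du dv = ∫_0^3 ∫_0^2 (54u^2 - 72u v + 18v^2) dv du.

Inner (v): 108u^2 - 144u + 48.
Outer (u): 468.

Therefore ∬_D (9x y) dx dy = 468.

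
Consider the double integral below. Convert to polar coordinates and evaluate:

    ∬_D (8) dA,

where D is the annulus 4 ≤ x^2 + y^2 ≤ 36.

The region D is 2 ≤ r ≤ 6, 0 ≤ θ ≤ 2π in polar coordinates, where x = r cos(θ), y = r sin(θ), and dA = r dr dθ.

Under the substitution, the integrand becomes 8, so

    ∬_D (8) dA = ∫_{0}^{2π} ∫_{2}^{6} (8) · r dr dθ.

Inner integral (in r): ∫_{2}^{6} (8) · r dr = 128.

Outer integral (in θ): ∫_{0}^{2π} (128) dθ = 256π.

Therefore ∬_D (8) dA = 256π.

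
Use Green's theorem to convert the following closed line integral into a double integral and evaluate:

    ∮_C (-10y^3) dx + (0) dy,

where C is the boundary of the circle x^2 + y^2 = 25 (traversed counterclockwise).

Green's theorem converts the closed line integral into a double integral over the enclosed region D:

    ∮_C P dx + Q dy = ∬_D (∂Q/∂x - ∂P/∂y) dA.

Here P = -10y^3, Q = 0, so

    ∂Q/∂x = 0,    ∂P/∂y = -30y^2,
    ∂Q/∂x - ∂P/∂y = 30y^2.

D is the region x^2 + y^2 ≤ 25. Evaluating the double integral:

In polar coordinates (x = r cos θ, y = r sin θ, dA = r dr dθ) the integrand becomes 30r^2sin(θ)^2, so

    ∬_D (30y^2) dA = ∫_0^{2π} ∫_0^{5} (30r^2sin(θ)^2) · r dr dθ.

Inner (r from 0 to 5): 9375sin(θ)^2/2.
Outer (θ from 0 to 2π): 9375π/2.

Therefore ∮_C P dx + Q dy = 9375π/2.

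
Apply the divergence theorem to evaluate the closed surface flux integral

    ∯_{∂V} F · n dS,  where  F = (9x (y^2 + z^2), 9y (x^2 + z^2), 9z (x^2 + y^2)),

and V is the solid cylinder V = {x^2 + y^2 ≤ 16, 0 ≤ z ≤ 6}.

By the divergence theorem,

    ∯_{∂V} F · n dS = ∭_V (∇ · F) dV.

Compute the divergence:
    ∇ · F = ∂F_x/∂x + ∂F_y/∂y + ∂F_z/∂z = 9y^2 + 9z^2 + 9x^2 + 9z^2 + 9x^2 + 9y^2 = 18x^2 + 18y^2 + 18z^2.

In cylindrical coordinates, x = r cos(θ), y = r sin(θ), z = z, dV = r dr dθ dz, with 0 ≤ r ≤ 4, 0 ≤ θ ≤ 2π, 0 ≤ z ≤ 6.

The integrand, after substitution and multiplying by the volume element, becomes (18r^2 + 18z^2) · r, so

    ∭_V (∇·F) dV = ∫_0^{2π} ∫_0^{4} ∫_0^{6} (18r^2 + 18z^2) · r dz dr dθ.

Inner (z from 0 to 6): 108r (r^2 + 12).
Middle (r from 0 to 4): 17280.
Outer (θ from 0 to 2π): 34560π.

Therefore ∯_{∂V} F · n dS = 34560π.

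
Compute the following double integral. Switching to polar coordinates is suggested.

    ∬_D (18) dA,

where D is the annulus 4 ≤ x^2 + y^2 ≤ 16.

The region D is 2 ≤ r ≤ 4, 0 ≤ θ ≤ 2π in polar coordinates, where x = r cos(θ), y = r sin(θ), and dA = r dr dθ.

Under the substitution, the integrand becomes 18, so

    ∬_D (18) dA = ∫_{0}^{2π} ∫_{2}^{4} (18) · r dr dθ.

Inner integral (in r): ∫_{2}^{4} (18) · r dr = 108.

Outer integral (in θ): ∫_{0}^{2π} (108) dθ = 216π.

Therefore ∬_D (18) dA = 216π.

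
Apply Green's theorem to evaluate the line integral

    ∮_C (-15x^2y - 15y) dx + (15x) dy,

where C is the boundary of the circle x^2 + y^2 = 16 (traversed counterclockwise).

Green's theorem converts the closed line integral into a double integral over the enclosed region D:

    ∮_C P dx + Q dy = ∬_D (∂Q/∂x - ∂P/∂y) dA.

Here P = -15x^2y - 15y, Q = 15x, so

    ∂Q/∂x = 15,    ∂P/∂y = -15x^2 - 15,
    ∂Q/∂x - ∂P/∂y = 15x^2 + 30.

D is the region x^2 + y^2 ≤ 16. Evaluating the double integral:

In polar coordinates (x = r cos θ, y = r sin θ, dA = r dr dθ) the integrand becomes 15r^2cos(θ)^2 + 30, so

    ∬_D (15x^2 + 30) dA = ∫_0^{2π} ∫_0^{4} (15r^2cos(θ)^2 + 30) · r dr dθ.

Inner (r from 0 to 4): 960cos(θ)^2 + 240.
Outer (θ from 0 to 2π): 1440π.

Therefore ∮_C P dx + Q dy = 1440π.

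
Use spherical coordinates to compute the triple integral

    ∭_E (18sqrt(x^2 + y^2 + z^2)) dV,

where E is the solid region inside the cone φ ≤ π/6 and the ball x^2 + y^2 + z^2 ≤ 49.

In spherical coordinates, x = ρ sin(φ) cos(θ), y = ρ sin(φ) sin(θ), z = ρ cos(φ), and dV = ρ^2 sin(φ) dρ dφ dθ.

The integrand becomes 18ρ, so

    ∭_E (18sqrt(x^2 + y^2 + z^2)) dV = ∫_{0}^{2π} ∫_{0}^{π/6} ∫_{0}^{7} (18ρ) · ρ^2 sin(φ) dρ dφ dθ.

Inner (ρ): 21609sin(φ)/2.
Middle (φ): 21609/2 - 21609sqrt(3)/4.
Outer (θ): 21609π (2 - sqrt(3))/2.

Therefore the triple integral equals 21609π (2 - sqrt(3))/2.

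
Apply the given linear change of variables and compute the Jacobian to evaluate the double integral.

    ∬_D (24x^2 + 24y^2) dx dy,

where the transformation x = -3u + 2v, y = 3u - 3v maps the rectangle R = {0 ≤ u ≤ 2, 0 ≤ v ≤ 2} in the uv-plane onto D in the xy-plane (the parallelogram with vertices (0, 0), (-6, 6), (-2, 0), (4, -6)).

Compute the Jacobian determinant of (x, y) with respect to (u, v):

    ∂(x,y)/∂(u,v) = | -3  2 | = (-3)(-3) - (2)(3) = 3.
                   | 3  -3 |

Its absolute value is |J| = 3 (the area scaling factor).

Substituting x = -3u + 2v, y = 3u - 3v into the integrand,

    24x^2 + 24y^2 → 432u^2 - 720u v + 312v^2,

so the integral becomes

    ∬_R (432u^2 - 720u v + 312v^2) · |J| du dv = ∫_0^2 ∫_0^2 (1296u^2 - 2160u v + 936v^2) dv du.

Inner (v): 2592u^2 - 4320u + 2496.
Outer (u): 3264.

Therefore ∬_D (24x^2 + 24y^2) dx dy = 3264.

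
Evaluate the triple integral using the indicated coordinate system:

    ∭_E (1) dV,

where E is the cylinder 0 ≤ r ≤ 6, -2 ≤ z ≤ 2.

In cylindrical coordinates, x = r cos(θ), y = r sin(θ), z = z, and dV = r dr dθ dz.

The integrand becomes 1, so

    ∭_E (1) dV = ∫_{0}^{2π} ∫_{0}^{6} ∫_{-2}^{2} (1) · r dz dr dθ.

Inner (z): 4r.
Middle (r from 0 to 6): 72.
Outer (θ): 144π.

Therefore the triple integral equals 144π.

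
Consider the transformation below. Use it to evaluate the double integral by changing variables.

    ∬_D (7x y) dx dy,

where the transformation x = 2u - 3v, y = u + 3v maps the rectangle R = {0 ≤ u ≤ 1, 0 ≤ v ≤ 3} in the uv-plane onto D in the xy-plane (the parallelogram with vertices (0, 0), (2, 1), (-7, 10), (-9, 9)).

Compute the Jacobian determinant of (x, y) with respect to (u, v):

    ∂(x,y)/∂(u,v) = | 2  -3 | = (2)(3) - (-3)(1) = 9.
                   | 1  3 |

Its absolute value is |J| = 9 (the area scaling factor).

Substituting x = 2u - 3v, y = u + 3v into the integrand,

    7x y → 14u^2 + 21u v - 63v^2,

so the integral becomes

    ∬_R (14u^2 + 21u v - 63v^2) · |J| du dv = ∫_0^1 ∫_0^3 (126u^2 + 189u v - 567v^2) dv du.

Inner (v): 378u^2 + 1701u/2 - 5103.
Outer (u): -18207/4.

Therefore ∬_D (7x y) dx dy = -18207/4.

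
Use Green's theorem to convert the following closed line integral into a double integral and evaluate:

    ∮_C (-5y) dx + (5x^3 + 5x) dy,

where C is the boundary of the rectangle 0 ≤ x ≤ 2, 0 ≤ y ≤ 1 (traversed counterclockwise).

Green's theorem converts the closed line integral into a double integral over the enclosed region D:

    ∮_C P dx + Q dy = ∬_D (∂Q/∂x - ∂P/∂y) dA.

Here P = -5y, Q = 5x^3 + 5x, so

    ∂Q/∂x = 15x^2 + 5,    ∂P/∂y = -5,
    ∂Q/∂x - ∂P/∂y = 15x^2 + 10.

D is the region 0 ≤ x ≤ 2, 0 ≤ y ≤ 1. Evaluating the double integral:

    ∬_D (15x^2 + 10) dA = ∫_0^{2} ∫_0^{1} (15x^2 + 10) dy dx.

Inner (y from 0 to 1): 15x^2 + 10.
Outer (x from 0 to 2): 60.

Therefore ∮_C P dx + Q dy = 60.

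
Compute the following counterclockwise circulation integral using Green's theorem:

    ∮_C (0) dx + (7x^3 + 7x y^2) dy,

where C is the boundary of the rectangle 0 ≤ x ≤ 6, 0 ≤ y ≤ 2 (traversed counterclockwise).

Green's theorem converts the closed line integral into a double integral over the enclosed region D:

    ∮_C P dx + Q dy = ∬_D (∂Q/∂x - ∂P/∂y) dA.

Here P = 0, Q = 7x^3 + 7x y^2, so

    ∂Q/∂x = 21x^2 + 7y^2,    ∂P/∂y = 0,
    ∂Q/∂x - ∂P/∂y = 21x^2 + 7y^2.

D is the region 0 ≤ x ≤ 6, 0 ≤ y ≤ 2. Evaluating the double integral:

    ∬_D (21x^2 + 7y^2) dA = ∫_0^{6} ∫_0^{2} (21x^2 + 7y^2) dy dx.

Inner (y from 0 to 2): 42x^2 + 56/3.
Outer (x from 0 to 6): 3136.

Therefore ∮_C P dx + Q dy = 3136.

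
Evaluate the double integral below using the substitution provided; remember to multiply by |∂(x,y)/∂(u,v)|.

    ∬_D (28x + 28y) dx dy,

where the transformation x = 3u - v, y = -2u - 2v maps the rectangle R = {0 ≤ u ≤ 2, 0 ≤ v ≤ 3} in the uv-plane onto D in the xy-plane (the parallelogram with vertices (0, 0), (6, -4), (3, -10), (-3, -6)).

Compute the Jacobian determinant of (x, y) with respect to (u, v):

    ∂(x,y)/∂(u,v) = | 3  -1 | = (3)(-2) - (-1)(-2) = -8.
                   | -2  -2 |

Its absolute value is |J| = 8 (the area scaling factor).

Substituting x = 3u - v, y = -2u - 2v into the integrand,

    28x + 28y → 28u - 84v,

so the integral becomes

    ∬_R (28u - 84v) · |J| du dv = ∫_0^2 ∫_0^3 (224u - 672v) dv du.

Inner (v): 672u - 3024.
Outer (u): -4704.

Therefore ∬_D (28x + 28y) dx dy = -4704.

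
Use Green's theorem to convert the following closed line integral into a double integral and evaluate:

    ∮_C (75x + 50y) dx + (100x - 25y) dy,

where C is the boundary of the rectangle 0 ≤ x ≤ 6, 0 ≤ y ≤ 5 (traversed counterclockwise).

Green's theorem converts the closed line integral into a double integral over the enclosed region D:

    ∮_C P dx + Q dy = ∬_D (∂Q/∂x - ∂P/∂y) dA.

Here P = 75x + 50y, Q = 100x - 25y, so

    ∂Q/∂x = 100,    ∂P/∂y = 50,
    ∂Q/∂x - ∂P/∂y = 50.

D is the region 0 ≤ x ≤ 6, 0 ≤ y ≤ 5. Evaluating the double integral:

    ∬_D (50) dA = ∫_0^{6} ∫_0^{5} (50) dy dx.

Inner (y from 0 to 5): 250.
Outer (x from 0 to 6): 1500.

Therefore ∮_C P dx + Q dy = 1500.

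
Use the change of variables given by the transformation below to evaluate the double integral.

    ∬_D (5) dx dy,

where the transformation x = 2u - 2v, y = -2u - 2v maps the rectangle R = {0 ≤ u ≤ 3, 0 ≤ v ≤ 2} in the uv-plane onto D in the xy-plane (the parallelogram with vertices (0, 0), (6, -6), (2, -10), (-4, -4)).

Compute the Jacobian determinant of (x, y) with respect to (u, v):

    ∂(x,y)/∂(u,v) = | 2  -2 | = (2)(-2) - (-2)(-2) = -8.
                   | -2  -2 |

Its absolute value is |J| = 8 (the area scaling factor).

Substituting x = 2u - 2v, y = -2u - 2v into the integrand,

    5 → 5,

so the integral becomes

    ∬_R (5) · |J| du dv = ∫_0^3 ∫_0^2 (40) dv du.

Inner (v): 80.
Outer (u): 240.

Therefore ∬_D (5) dx dy = 240.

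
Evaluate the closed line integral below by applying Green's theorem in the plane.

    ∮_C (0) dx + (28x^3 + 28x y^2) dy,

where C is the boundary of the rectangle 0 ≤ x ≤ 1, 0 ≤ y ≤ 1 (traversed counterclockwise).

Green's theorem converts the closed line integral into a double integral over the enclosed region D:

    ∮_C P dx + Q dy = ∬_D (∂Q/∂x - ∂P/∂y) dA.

Here P = 0, Q = 28x^3 + 28x y^2, so

    ∂Q/∂x = 84x^2 + 28y^2,    ∂P/∂y = 0,
    ∂Q/∂x - ∂P/∂y = 84x^2 + 28y^2.

D is the region 0 ≤ x ≤ 1, 0 ≤ y ≤ 1. Evaluating the double integral:

    ∬_D (84x^2 + 28y^2) dA = ∫_0^{1} ∫_0^{1} (84x^2 + 28y^2) dy dx.

Inner (y from 0 to 1): 84x^2 + 28/3.
Outer (x from 0 to 1): 112/3.

Therefore ∮_C P dx + Q dy = 112/3.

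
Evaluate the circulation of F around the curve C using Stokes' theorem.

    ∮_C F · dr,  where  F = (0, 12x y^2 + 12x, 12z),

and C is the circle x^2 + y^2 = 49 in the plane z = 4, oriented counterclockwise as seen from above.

Let S be the flat disk x^2 + y^2 ≤ 49 in the plane z = 4, with upward unit normal n̂ = ẑ. By Stokes' theorem,

    ∮_C F · dr = ∬_S (∇ × F) · n̂ dS = ∬_D (curl F)_z dA,

where D is the disk x^2 + y^2 ≤ 49.

Compute the curl of F = (0, 12x y^2 + 12x, 12z):
    (∇ × F)_x = ∂F_z/∂y - ∂F_y/∂z = 0,
    (∇ × F)_y = ∂F_x/∂z - ∂F_z/∂x = 0,
    (∇ × F)_z = ∂F_y/∂x - ∂F_x/∂y = 12y^2 + 12.

On z = 4, (curl F)_z = 12y^2 + 12.

Convert to polar (x = r cos θ, y = r sin θ, dA = r dr dθ); the integrand becomes 12r^2sin(θ)^2 + 12, so

    ∬_D (curl F)_z dA = ∫_0^{2π} ∫_0^{7} (12r^2sin(θ)^2 + 12) · r dr dθ.

Inner (r from 0 to 7): 7203sin(θ)^2 + 294.
Outer (θ from 0 to 2π): 7791π.

Therefore ∮_C F · dr = 7791π.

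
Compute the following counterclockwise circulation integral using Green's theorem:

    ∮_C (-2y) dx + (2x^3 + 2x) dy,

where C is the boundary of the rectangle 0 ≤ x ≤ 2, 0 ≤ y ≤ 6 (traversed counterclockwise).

Green's theorem converts the closed line integral into a double integral over the enclosed region D:

    ∮_C P dx + Q dy = ∬_D (∂Q/∂x - ∂P/∂y) dA.

Here P = -2y, Q = 2x^3 + 2x, so

    ∂Q/∂x = 6x^2 + 2,    ∂P/∂y = -2,
    ∂Q/∂x - ∂P/∂y = 6x^2 + 4.

D is the region 0 ≤ x ≤ 2, 0 ≤ y ≤ 6. Evaluating the double integral:

    ∬_D (6x^2 + 4) dA = ∫_0^{2} ∫_0^{6} (6x^2 + 4) dy dx.

Inner (y from 0 to 6): 36x^2 + 24.
Outer (x from 0 to 2): 144.

Therefore ∮_C P dx + Q dy = 144.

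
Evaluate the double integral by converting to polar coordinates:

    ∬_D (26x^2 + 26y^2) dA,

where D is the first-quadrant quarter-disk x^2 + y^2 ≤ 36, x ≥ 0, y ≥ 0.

The region D is 0 ≤ r ≤ 6, 0 ≤ θ ≤ π/2 in polar coordinates, where x = r cos(θ), y = r sin(θ), and dA = r dr dθ.

Under the substitution, the integrand becomes 26r^2, so

    ∬_D (26x^2 + 26y^2) dA = ∫_{0}^{π/2} ∫_{0}^{6} (26r^2) · r dr dθ.

Inner integral (in r): ∫_{0}^{6} (26r^2) · r dr = 8424.

Outer integral (in θ): ∫_{0}^{π/2} (8424) dθ = 4212π.

Therefore ∬_D (26x^2 + 26y^2) dA = 4212π.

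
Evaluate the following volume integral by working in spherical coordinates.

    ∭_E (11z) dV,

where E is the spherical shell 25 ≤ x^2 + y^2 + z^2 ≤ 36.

In spherical coordinates, x = ρ sin(φ) cos(θ), y = ρ sin(φ) sin(θ), z = ρ cos(φ), and dV = ρ^2 sin(φ) dρ dφ dθ.

The integrand becomes 11ρ cos(φ), so

    ∭_E (11z) dV = ∫_{0}^{2π} ∫_{0}^{π} ∫_{5}^{6} (11ρ cos(φ)) · ρ^2 sin(φ) dρ dφ dθ.

Inner (ρ): 7381sin(2φ)/8.
Middle (φ): 0.
Outer (θ): 0.

Therefore the triple integral equals 0.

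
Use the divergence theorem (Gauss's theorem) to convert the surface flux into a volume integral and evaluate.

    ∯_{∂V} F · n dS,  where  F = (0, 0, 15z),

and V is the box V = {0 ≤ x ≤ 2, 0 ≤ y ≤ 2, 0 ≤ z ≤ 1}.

By the divergence theorem,

    ∯_{∂V} F · n dS = ∭_V (∇ · F) dV.

Compute the divergence:
    ∇ · F = ∂F_x/∂x + ∂F_y/∂y + ∂F_z/∂z = 0 + 0 + 15 = 15.

V is a rectangular box, so dV = dx dy dz with 0 ≤ x ≤ 2, 0 ≤ y ≤ 2, 0 ≤ z ≤ 1.

Integrate (15) over V as an iterated integral:

    ∭_V (∇·F) dV = ∫_0^{2} ∫_0^{2} ∫_0^{1} (15) dz dy dx.

Inner (z from 0 to 1): 15.
Middle (y from 0 to 2): 30.
Outer (x from 0 to 2): 60.

Therefore ∯_{∂V} F · n dS = 60.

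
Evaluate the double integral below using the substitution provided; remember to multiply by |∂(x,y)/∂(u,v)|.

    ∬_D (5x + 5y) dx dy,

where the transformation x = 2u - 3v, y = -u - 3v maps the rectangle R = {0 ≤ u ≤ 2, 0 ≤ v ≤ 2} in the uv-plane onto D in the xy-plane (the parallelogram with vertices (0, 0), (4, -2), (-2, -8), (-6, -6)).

Compute the Jacobian determinant of (x, y) with respect to (u, v):

    ∂(x,y)/∂(u,v) = | 2  -3 | = (2)(-3) - (-3)(-1) = -9.
                   | -1  -3 |

Its absolute value is |J| = 9 (the area scaling factor).

Substituting x = 2u - 3v, y = -u - 3v into the integrand,

    5x + 5y → 5u - 30v,

so the integral becomes

    ∬_R (5u - 30v) · |J| du dv = ∫_0^2 ∫_0^2 (45u - 270v) dv du.

Inner (v): 90u - 540.
Outer (u): -900.

Therefore ∬_D (5x + 5y) dx dy = -900.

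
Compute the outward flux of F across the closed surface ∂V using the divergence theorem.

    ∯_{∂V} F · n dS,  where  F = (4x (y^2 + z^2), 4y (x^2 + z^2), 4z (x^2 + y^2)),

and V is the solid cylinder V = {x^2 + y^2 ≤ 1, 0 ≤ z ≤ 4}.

By the divergence theorem,

    ∯_{∂V} F · n dS = ∭_V (∇ · F) dV.

Compute the divergence:
    ∇ · F = ∂F_x/∂x + ∂F_y/∂y + ∂F_z/∂z = 4y^2 + 4z^2 + 4x^2 + 4z^2 + 4x^2 + 4y^2 = 8x^2 + 8y^2 + 8z^2.

In cylindrical coordinates, x = r cos(θ), y = r sin(θ), z = z, dV = r dr dθ dz, with 0 ≤ r ≤ 1, 0 ≤ θ ≤ 2π, 0 ≤ z ≤ 4.

The integrand, after substitution and multiplying by the volume element, becomes (8r^2 + 8z^2) · r, so

    ∭_V (∇·F) dV = ∫_0^{2π} ∫_0^{1} ∫_0^{4} (8r^2 + 8z^2) · r dz dr dθ.

Inner (z from 0 to 4): 32r (r^2 + 16/3).
Middle (r from 0 to 1): 280/3.
Outer (θ from 0 to 2π): 560π/3.

Therefore ∯_{∂V} F · n dS = 560π/3.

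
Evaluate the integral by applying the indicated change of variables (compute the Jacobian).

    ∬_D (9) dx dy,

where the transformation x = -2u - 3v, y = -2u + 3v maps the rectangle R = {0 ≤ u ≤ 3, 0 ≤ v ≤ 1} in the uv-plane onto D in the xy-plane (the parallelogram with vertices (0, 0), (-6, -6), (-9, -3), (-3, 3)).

Compute the Jacobian determinant of (x, y) with respect to (u, v):

    ∂(x,y)/∂(u,v) = | -2  -3 | = (-2)(3) - (-3)(-2) = -12.
                   | -2  3 |

Its absolute value is |J| = 12 (the area scaling factor).

Substituting x = -2u - 3v, y = -2u + 3v into the integrand,

    9 → 9,

so the integral becomes

    ∬_R (9) · |J| du dv = ∫_0^3 ∫_0^1 (108) dv du.

Inner (v): 108.
Outer (u): 324.

Therefore ∬_D (9) dx dy = 324.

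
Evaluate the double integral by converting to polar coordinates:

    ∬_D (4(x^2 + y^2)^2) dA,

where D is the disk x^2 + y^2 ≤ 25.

The region D is 0 ≤ r ≤ 5, 0 ≤ θ ≤ 2π in polar coordinates, where x = r cos(θ), y = r sin(θ), and dA = r dr dθ.

Under the substitution, the integrand becomes 4r^4, so

    ∬_D (4(x^2 + y^2)^2) dA = ∫_{0}^{2π} ∫_{0}^{5} (4r^4) · r dr dθ.

Inner integral (in r): ∫_{0}^{5} (4r^4) · r dr = 31250/3.

Outer integral (in θ): ∫_{0}^{2π} (31250/3) dθ = 62500π/3.

Therefore ∬_D (4(x^2 + y^2)^2) dA = 62500π/3.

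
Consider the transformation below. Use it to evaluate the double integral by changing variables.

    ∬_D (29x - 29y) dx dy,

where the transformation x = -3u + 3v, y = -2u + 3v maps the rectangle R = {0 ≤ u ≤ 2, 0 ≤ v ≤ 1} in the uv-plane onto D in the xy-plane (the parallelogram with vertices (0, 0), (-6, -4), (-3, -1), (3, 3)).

Compute the Jacobian determinant of (x, y) with respect to (u, v):

    ∂(x,y)/∂(u,v) = | -3  3 | = (-3)(3) - (3)(-2) = -3.
                   | -2  3 |

Its absolute value is |J| = 3 (the area scaling factor).

Substituting x = -3u + 3v, y = -2u + 3v into the integrand,

    29x - 29y → -29u,

so the integral becomes

    ∬_R (-29u) · |J| du dv = ∫_0^2 ∫_0^1 (-87u) dv du.

Inner (v): -87u.
Outer (u): -174.

Therefore ∬_D (29x - 29y) dx dy = -174.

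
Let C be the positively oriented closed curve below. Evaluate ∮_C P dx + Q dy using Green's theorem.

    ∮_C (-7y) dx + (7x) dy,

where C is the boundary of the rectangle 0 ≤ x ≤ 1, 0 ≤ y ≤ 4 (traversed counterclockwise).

Green's theorem converts the closed line integral into a double integral over the enclosed region D:

    ∮_C P dx + Q dy = ∬_D (∂Q/∂x - ∂P/∂y) dA.

Here P = -7y, Q = 7x, so

    ∂Q/∂x = 7,    ∂P/∂y = -7,
    ∂Q/∂x - ∂P/∂y = 14.

D is the region 0 ≤ x ≤ 1, 0 ≤ y ≤ 4. Evaluating the double integral:

    ∬_D (14) dA = ∫_0^{1} ∫_0^{4} (14) dy dx.

Inner (y from 0 to 4): 56.
Outer (x from 0 to 1): 56.

Therefore ∮_C P dx + Q dy = 56.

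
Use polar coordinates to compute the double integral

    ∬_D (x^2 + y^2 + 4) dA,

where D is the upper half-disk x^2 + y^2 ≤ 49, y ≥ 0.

The region D is 0 ≤ r ≤ 7, 0 ≤ θ ≤ π in polar coordinates, where x = r cos(θ), y = r sin(θ), and dA = r dr dθ.

Under the substitution, the integrand becomes r^2 + 4, so

    ∬_D (x^2 + y^2 + 4) dA = ∫_{0}^{π} ∫_{0}^{7} (r^2 + 4) · r dr dθ.

Inner integral (in r): ∫_{0}^{7} (r^2 + 4) · r dr = 2793/4.

Outer integral (in θ): ∫_{0}^{π} (2793/4) dθ = 2793π/4.

Therefore ∬_D (x^2 + y^2 + 4) dA = 2793π/4.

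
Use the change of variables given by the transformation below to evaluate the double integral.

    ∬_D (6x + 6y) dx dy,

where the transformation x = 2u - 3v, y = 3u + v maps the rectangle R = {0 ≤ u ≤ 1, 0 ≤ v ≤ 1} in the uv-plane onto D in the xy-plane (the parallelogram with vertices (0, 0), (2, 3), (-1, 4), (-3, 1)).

Compute the Jacobian determinant of (x, y) with respect to (u, v):

    ∂(x,y)/∂(u,v) = | 2  -3 | = (2)(1) - (-3)(3) = 11.
                   | 3  1 |

Its absolute value is |J| = 11 (the area scaling factor).

Substituting x = 2u - 3v, y = 3u + v into the integrand,

    6x + 6y → 30u - 12v,

so the integral becomes

    ∬_R (30u - 12v) · |J| du dv = ∫_0^1 ∫_0^1 (330u - 132v) dv du.

Inner (v): 330u - 66.
Outer (u): 99.

Therefore ∬_D (6x + 6y) dx dy = 99.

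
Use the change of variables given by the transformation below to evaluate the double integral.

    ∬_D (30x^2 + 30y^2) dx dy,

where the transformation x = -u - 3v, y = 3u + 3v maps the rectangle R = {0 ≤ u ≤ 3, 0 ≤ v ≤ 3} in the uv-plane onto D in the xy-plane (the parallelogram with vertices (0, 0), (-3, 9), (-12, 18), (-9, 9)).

Compute the Jacobian determinant of (x, y) with respect to (u, v):

    ∂(x,y)/∂(u,v) = | -1  -3 | = (-1)(3) - (-3)(3) = 6.
                   | 3  3 |

Its absolute value is |J| = 6 (the area scaling factor).

Substituting x = -u - 3v, y = 3u + 3v into the integrand,

    30x^2 + 30y^2 → 300u^2 + 720u v + 540v^2,

so the integral becomes

    ∬_R (300u^2 + 720u v + 540v^2) · |J| du dv = ∫_0^3 ∫_0^3 (1800u^2 + 4320u v + 3240v^2) dv du.

Inner (v): 5400u^2 + 19440u + 29160.
Outer (u): 223560.

Therefore ∬_D (30x^2 + 30y^2) dx dy = 223560.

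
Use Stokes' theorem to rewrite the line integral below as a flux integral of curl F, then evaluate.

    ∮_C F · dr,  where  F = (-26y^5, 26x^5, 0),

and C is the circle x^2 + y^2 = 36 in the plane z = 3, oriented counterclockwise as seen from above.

Let S be the flat disk x^2 + y^2 ≤ 36 in the plane z = 3, with upward unit normal n̂ = ẑ. By Stokes' theorem,

    ∮_C F · dr = ∬_S (∇ × F) · n̂ dS = ∬_D (curl F)_z dA,

where D is the disk x^2 + y^2 ≤ 36.

Compute the curl of F = (-26y^5, 26x^5, 0):
    (∇ × F)_x = ∂F_z/∂y - ∂F_y/∂z = 0,
    (∇ × F)_y = ∂F_x/∂z - ∂F_z/∂x = 0,
    (∇ × F)_z = ∂F_y/∂x - ∂F_x/∂y = 130x^4 + 130y^4.

On z = 3, (curl F)_z = 130x^4 + 130y^4.

Convert to polar (x = r cos θ, y = r sin θ, dA = r dr dθ); the integrand becomes 130r^4(sin(θ)^4 + cos(θ)^4), so

    ∬_D (curl F)_z dA = ∫_0^{2π} ∫_0^{6} (130r^4(sin(θ)^4 + cos(θ)^4)) · r dr dθ.

Inner (r from 0 to 6): 1010880sin(θ)^4 + 1010880cos(θ)^4.
Outer (θ from 0 to 2π): 1516320π.

Therefore ∮_C F · dr = 1516320π.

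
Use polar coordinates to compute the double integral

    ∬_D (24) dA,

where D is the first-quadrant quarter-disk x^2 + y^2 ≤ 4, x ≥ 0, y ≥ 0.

The region D is 0 ≤ r ≤ 2, 0 ≤ θ ≤ π/2 in polar coordinates, where x = r cos(θ), y = r sin(θ), and dA = r dr dθ.

Under the substitution, the integrand becomes 24, so

    ∬_D (24) dA = ∫_{0}^{π/2} ∫_{0}^{2} (24) · r dr dθ.

Inner integral (in r): ∫_{0}^{2} (24) · r dr = 48.

Outer integral (in θ): ∫_{0}^{π/2} (48) dθ = 24π.

Therefore ∬_D (24) dA = 24π.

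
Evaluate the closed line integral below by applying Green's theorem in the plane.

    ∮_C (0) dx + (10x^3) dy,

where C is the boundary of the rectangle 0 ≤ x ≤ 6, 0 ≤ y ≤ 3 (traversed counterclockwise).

Green's theorem converts the closed line integral into a double integral over the enclosed region D:

    ∮_C P dx + Q dy = ∬_D (∂Q/∂x - ∂P/∂y) dA.

Here P = 0, Q = 10x^3, so

    ∂Q/∂x = 30x^2,    ∂P/∂y = 0,
    ∂Q/∂x - ∂P/∂y = 30x^2.

D is the region 0 ≤ x ≤ 6, 0 ≤ y ≤ 3. Evaluating the double integral:

    ∬_D (30x^2) dA = ∫_0^{6} ∫_0^{3} (30x^2) dy dx.

Inner (y from 0 to 3): 90x^2.
Outer (x from 0 to 6): 6480.

Therefore ∮_C P dx + Q dy = 6480.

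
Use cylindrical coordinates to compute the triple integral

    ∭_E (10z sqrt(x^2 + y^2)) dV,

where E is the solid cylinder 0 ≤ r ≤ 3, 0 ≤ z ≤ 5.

In cylindrical coordinates, x = r cos(θ), y = r sin(θ), z = z, and dV = r dr dθ dz.

The integrand becomes 10r z, so

    ∭_E (10z sqrt(x^2 + y^2)) dV = ∫_{0}^{2π} ∫_{0}^{3} ∫_{0}^{5} (10r z) · r dz dr dθ.

Inner (z): 125r^2.
Middle (r from 0 to 3): 1125.
Outer (θ): 2250π.

Therefore the triple integral equals 2250π.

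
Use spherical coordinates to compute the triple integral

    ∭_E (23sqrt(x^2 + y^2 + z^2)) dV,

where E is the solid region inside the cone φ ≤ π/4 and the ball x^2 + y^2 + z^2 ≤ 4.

In spherical coordinates, x = ρ sin(φ) cos(θ), y = ρ sin(φ) sin(θ), z = ρ cos(φ), and dV = ρ^2 sin(φ) dρ dφ dθ.

The integrand becomes 23ρ, so

    ∭_E (23sqrt(x^2 + y^2 + z^2)) dV = ∫_{0}^{2π} ∫_{0}^{π/4} ∫_{0}^{2} (23ρ) · ρ^2 sin(φ) dρ dφ dθ.

Inner (ρ): 92sin(φ).
Middle (φ): 92 - 46sqrt(2).
Outer (θ): 92π (2 - sqrt(2)).

Therefore the triple integral equals 92π (2 - sqrt(2)).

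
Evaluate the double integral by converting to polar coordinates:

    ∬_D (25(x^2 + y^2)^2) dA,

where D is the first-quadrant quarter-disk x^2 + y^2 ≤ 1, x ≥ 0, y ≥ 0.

The region D is 0 ≤ r ≤ 1, 0 ≤ θ ≤ π/2 in polar coordinates, where x = r cos(θ), y = r sin(θ), and dA = r dr dθ.

Under the substitution, the integrand becomes 25r^4, so

    ∬_D (25(x^2 + y^2)^2) dA = ∫_{0}^{π/2} ∫_{0}^{1} (25r^4) · r dr dθ.

Inner integral (in r): ∫_{0}^{1} (25r^4) · r dr = 25/6.

Outer integral (in θ): ∫_{0}^{π/2} (25/6) dθ = 25π/12.

Therefore ∬_D (25(x^2 + y^2)^2) dA = 25π/12.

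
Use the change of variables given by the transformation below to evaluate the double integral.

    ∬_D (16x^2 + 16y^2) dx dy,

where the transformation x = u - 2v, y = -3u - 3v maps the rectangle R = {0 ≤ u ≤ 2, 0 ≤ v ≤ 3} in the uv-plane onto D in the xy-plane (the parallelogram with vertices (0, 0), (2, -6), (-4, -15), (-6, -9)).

Compute the Jacobian determinant of (x, y) with respect to (u, v):

    ∂(x,y)/∂(u,v) = | 1  -2 | = (1)(-3) - (-2)(-3) = -9.
                   | -3  -3 |

Its absolute value is |J| = 9 (the area scaling factor).

Substituting x = u - 2v, y = -3u - 3v into the integrand,

    16x^2 + 16y^2 → 160u^2 + 224u v + 208v^2,

so the integral becomes

    ∬_R (160u^2 + 224u v + 208v^2) · |J| du dv = ∫_0^2 ∫_0^3 (1440u^2 + 2016u v + 1872v^2) dv du.

Inner (v): 4320u^2 + 9072u + 16848.
Outer (u): 63360.

Therefore ∬_D (16x^2 + 16y^2) dx dy = 63360.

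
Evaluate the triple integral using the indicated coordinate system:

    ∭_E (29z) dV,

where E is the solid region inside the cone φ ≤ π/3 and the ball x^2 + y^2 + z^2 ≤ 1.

In spherical coordinates, x = ρ sin(φ) cos(θ), y = ρ sin(φ) sin(θ), z = ρ cos(φ), and dV = ρ^2 sin(φ) dρ dφ dθ.

The integrand becomes 29ρ cos(φ), so

    ∭_E (29z) dV = ∫_{0}^{2π} ∫_{0}^{π/3} ∫_{0}^{1} (29ρ cos(φ)) · ρ^2 sin(φ) dρ dφ dθ.

Inner (ρ): 29sin(2φ)/8.
Middle (φ): 87/32.
Outer (θ): 87π/16.

Therefore the triple integral equals 87π/16.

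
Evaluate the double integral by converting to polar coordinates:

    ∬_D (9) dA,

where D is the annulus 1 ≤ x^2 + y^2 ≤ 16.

The region D is 1 ≤ r ≤ 4, 0 ≤ θ ≤ 2π in polar coordinates, where x = r cos(θ), y = r sin(θ), and dA = r dr dθ.

Under the substitution, the integrand becomes 9, so

    ∬_D (9) dA = ∫_{0}^{2π} ∫_{1}^{4} (9) · r dr dθ.

Inner integral (in r): ∫_{1}^{4} (9) · r dr = 135/2.

Outer integral (in θ): ∫_{0}^{2π} (135/2) dθ = 135π.

Therefore ∬_D (9) dA = 135π.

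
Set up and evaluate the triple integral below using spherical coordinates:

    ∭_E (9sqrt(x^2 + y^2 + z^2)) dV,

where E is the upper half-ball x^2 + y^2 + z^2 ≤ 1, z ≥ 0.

In spherical coordinates, x = ρ sin(φ) cos(θ), y = ρ sin(φ) sin(θ), z = ρ cos(φ), and dV = ρ^2 sin(φ) dρ dφ dθ.

The integrand becomes 9ρ, so

    ∭_E (9sqrt(x^2 + y^2 + z^2)) dV = ∫_{0}^{2π} ∫_{0}^{π/2} ∫_{0}^{1} (9ρ) · ρ^2 sin(φ) dρ dφ dθ.

Inner (ρ): 9sin(φ)/4.
Middle (φ): 9/4.
Outer (θ): 9π/2.

Therefore the triple integral equals 9π/2.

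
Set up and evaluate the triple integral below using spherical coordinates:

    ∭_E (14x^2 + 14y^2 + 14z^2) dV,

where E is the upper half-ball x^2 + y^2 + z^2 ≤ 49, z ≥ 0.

In spherical coordinates, x = ρ sin(φ) cos(θ), y = ρ sin(φ) sin(θ), z = ρ cos(φ), and dV = ρ^2 sin(φ) dρ dφ dθ.

The integrand becomes 14ρ^2, so

    ∭_E (14x^2 + 14y^2 + 14z^2) dV = ∫_{0}^{2π} ∫_{0}^{π/2} ∫_{0}^{7} (14ρ^2) · ρ^2 sin(φ) dρ dφ dθ.

Inner (ρ): 235298sin(φ)/5.
Middle (φ): 235298/5.
Outer (θ): 470596π/5.

Therefore the triple integral equals 470596π/5.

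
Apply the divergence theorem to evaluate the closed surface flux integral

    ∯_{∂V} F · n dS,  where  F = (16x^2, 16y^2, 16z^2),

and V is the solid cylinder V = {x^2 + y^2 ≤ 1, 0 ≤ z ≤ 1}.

By the divergence theorem,

    ∯_{∂V} F · n dS = ∭_V (∇ · F) dV.

Compute the divergence:
    ∇ · F = ∂F_x/∂x + ∂F_y/∂y + ∂F_z/∂z = 32x + 32y + 32z.

In cylindrical coordinates, x = r cos(θ), y = r sin(θ), z = z, dV = r dr dθ dz, with 0 ≤ r ≤ 1, 0 ≤ θ ≤ 2π, 0 ≤ z ≤ 1.

The integrand, after substitution and multiplying by the volume element, becomes (32sqrt(2)r sin(θ + π/4) + 32z) · r, so

    ∭_V (∇·F) dV = ∫_0^{2π} ∫_0^{1} ∫_0^{1} (32sqrt(2)r sin(θ + π/4) + 32z) · r dz dr dθ.

Inner (z from 0 to 1): 16r (2sqrt(2)r sin(θ + π/4) + 1).
Middle (r from 0 to 1): 32sqrt(2)sin(θ + π/4)/3 + 8.
Outer (θ from 0 to 2π): 16π.

Therefore ∯_{∂V} F · n dS = 16π.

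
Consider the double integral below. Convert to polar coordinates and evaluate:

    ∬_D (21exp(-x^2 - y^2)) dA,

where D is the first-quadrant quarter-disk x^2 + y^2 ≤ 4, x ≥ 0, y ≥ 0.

The region D is 0 ≤ r ≤ 2, 0 ≤ θ ≤ π/2 in polar coordinates, where x = r cos(θ), y = r sin(θ), and dA = r dr dθ.

Under the substitution, the integrand becomes 21exp(-r^2), so

    ∬_D (21exp(-x^2 - y^2)) dA = ∫_{0}^{π/2} ∫_{0}^{2} (21exp(-r^2)) · r dr dθ.

Inner integral (in r): ∫_{0}^{2} (21exp(-r^2)) · r dr = 21/2 - 21exp(-4)/2.

Outer integral (in θ): ∫_{0}^{π/2} (21/2 - 21exp(-4)/2) dθ = -21π (1 - exp(4))exp(-4)/4.

Therefore ∬_D (21exp(-x^2 - y^2)) dA = -21π (1 - exp(4))exp(-4)/4.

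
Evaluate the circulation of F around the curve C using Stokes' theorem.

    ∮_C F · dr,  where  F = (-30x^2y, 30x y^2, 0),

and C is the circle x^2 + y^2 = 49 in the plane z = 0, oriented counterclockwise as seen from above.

Let S be the flat disk x^2 + y^2 ≤ 49 in the plane z = 0, with upward unit normal n̂ = ẑ. By Stokes' theorem,

    ∮_C F · dr = ∬_S (∇ × F) · n̂ dS = ∬_D (curl F)_z dA,

where D is the disk x^2 + y^2 ≤ 49.

Compute the curl of F = (-30x^2y, 30x y^2, 0):
    (∇ × F)_x = ∂F_z/∂y - ∂F_y/∂z = 0,
    (∇ × F)_y = ∂F_x/∂z - ∂F_z/∂x = 0,
    (∇ × F)_z = ∂F_y/∂x - ∂F_x/∂y = 30x^2 + 30y^2.

On z = 0, (curl F)_z = 30x^2 + 30y^2.

Convert to polar (x = r cos θ, y = r sin θ, dA = r dr dθ); the integrand becomes 30r^2, so

    ∬_D (curl F)_z dA = ∫_0^{2π} ∫_0^{7} (30r^2) · r dr dθ.

Inner (r from 0 to 7): 36015/2.
Outer (θ from 0 to 2π): 36015π.

Therefore ∮_C F · dr = 36015π.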